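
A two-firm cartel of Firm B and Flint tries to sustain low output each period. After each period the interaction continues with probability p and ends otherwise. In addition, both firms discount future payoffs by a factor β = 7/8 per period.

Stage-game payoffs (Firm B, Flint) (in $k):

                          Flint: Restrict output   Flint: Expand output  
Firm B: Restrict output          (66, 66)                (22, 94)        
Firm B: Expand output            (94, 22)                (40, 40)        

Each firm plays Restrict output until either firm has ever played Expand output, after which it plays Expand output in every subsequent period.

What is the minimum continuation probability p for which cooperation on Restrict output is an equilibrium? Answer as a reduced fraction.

Expected continuation weight on next period's payoff is β·p = 7/8·p, which plays the role of the discount factor.
Cooperation requires 7/8·p ≥ (94−66)/(94−40) = 14/27, hence p ≥ 16/27.

16/27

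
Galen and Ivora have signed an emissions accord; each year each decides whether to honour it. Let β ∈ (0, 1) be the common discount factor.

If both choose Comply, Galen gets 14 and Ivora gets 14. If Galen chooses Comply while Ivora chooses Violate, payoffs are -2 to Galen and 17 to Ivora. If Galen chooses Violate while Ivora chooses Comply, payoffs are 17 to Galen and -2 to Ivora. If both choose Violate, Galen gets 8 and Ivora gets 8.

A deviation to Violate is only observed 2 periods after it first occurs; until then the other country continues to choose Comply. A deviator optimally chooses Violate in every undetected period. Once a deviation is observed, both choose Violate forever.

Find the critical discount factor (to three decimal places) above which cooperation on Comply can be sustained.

0.577

A deviator earns 17 for 2 periods, then 8 forever; cooperating earns 14 forever. Multiplying the IC by (1−β):
14 ≥ 17(1−β^2) + 8β^2, so 9·β^2 ≥ 3 and β^2 ≥ 1/3.
β ≥ (1/3)^(1/2) ≈ 0.577.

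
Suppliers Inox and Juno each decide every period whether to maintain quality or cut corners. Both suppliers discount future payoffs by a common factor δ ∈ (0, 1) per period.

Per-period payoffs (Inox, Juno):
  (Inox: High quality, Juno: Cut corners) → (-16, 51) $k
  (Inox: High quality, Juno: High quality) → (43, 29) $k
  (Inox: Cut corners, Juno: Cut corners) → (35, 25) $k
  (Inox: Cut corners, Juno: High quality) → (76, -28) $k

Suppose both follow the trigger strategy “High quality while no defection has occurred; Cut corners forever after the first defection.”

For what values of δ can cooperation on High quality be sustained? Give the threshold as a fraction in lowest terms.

For Inox: deviation gain 76−43 = 33, per-period punishment loss 43−35 = 8. IC gives δ ≥ 33/41.
For Juno: gain 22, loss 4 per period, so δ ≥ 22/26 = 11/13.
The tighter constraint is Juno's, so cooperation needs δ ≥ 11/13.

11/13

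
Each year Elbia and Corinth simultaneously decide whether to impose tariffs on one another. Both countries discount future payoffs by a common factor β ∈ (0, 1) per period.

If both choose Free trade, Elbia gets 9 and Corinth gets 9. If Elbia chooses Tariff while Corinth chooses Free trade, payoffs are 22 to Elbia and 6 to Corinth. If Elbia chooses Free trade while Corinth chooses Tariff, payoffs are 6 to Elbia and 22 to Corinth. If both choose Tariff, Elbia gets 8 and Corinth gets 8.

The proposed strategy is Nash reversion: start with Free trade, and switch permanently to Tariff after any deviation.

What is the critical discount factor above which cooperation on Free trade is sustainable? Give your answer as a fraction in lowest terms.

9/(1−β) ≥ 22 + 8β/(1−β)
9 ≥ 22 − 14β
β ≥ 13/14.

13/14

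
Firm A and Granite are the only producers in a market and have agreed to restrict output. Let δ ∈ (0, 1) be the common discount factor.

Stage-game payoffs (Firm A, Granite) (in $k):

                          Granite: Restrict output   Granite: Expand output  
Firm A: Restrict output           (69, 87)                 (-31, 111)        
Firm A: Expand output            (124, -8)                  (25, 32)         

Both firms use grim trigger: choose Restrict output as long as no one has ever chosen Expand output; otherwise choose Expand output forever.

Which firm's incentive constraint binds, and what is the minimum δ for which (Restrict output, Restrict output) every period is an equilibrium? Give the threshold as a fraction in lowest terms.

Firm A; δ ≥ 5/9

Firm A: cooperation gives 69 each period; deviation gives 124 once then 25 forever.
  69/(1−δ) ≥ 124 + 25δ/(1−δ) ⇒ δ ≥ 55/99 = 5/9.
Granite: cooperation gives 87 each period; deviation gives 111 once then 32 forever.
  δ ≥ 24/79.
Both must hold, so the binding constraint is Firm A's: δ ≥ 5/9.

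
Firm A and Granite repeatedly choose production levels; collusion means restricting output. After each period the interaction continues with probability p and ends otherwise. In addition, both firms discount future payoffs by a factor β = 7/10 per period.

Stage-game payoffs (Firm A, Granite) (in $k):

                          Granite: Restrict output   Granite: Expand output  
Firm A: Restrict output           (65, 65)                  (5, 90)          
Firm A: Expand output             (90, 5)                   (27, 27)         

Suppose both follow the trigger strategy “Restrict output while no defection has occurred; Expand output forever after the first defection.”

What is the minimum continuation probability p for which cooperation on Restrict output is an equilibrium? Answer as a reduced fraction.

With continuation probability p and discount β, the effective per-period discount factor is βp.
Grim-trigger IC: βp ≥ (90−65)/(90−27) = 25/63.
So p ≥ (25/63)/(7/10) = 250/441.

250/441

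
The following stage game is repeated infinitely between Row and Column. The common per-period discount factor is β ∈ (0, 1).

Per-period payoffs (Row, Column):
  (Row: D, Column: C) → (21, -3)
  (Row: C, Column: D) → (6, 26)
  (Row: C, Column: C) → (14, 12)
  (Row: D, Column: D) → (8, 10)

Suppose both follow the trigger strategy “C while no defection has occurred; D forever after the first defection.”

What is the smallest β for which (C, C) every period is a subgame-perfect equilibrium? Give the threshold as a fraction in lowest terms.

For Row: deviation gain 21−14 = 7, per-period punishment loss 14−8 = 6. IC gives β ≥ 7/13.
For Column: gain 14, loss 2 per period, so β ≥ 14/16 = 7/8.
The tighter constraint is Column's, so cooperation needs β ≥ 7/8.

7/8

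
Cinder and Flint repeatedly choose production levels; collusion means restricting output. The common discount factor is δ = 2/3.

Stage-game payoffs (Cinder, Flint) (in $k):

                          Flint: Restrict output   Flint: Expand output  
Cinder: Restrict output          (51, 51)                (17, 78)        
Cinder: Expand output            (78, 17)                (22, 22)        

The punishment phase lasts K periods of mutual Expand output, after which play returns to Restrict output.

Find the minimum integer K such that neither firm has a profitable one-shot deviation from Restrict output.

IC: δ(1−δ^K)/(1−δ) ≥ (78−51)/(51−22) = 27/29.
With δ = 2/3: need 1 − δ^K ≥ 27/29·(1−2/3)/(2/3), i.e. δ^K ≤ 0.5345.
Since (2/3)^1 = 0.6667 and (2/3)^2 = 0.4444, the smallest such K is 2.

2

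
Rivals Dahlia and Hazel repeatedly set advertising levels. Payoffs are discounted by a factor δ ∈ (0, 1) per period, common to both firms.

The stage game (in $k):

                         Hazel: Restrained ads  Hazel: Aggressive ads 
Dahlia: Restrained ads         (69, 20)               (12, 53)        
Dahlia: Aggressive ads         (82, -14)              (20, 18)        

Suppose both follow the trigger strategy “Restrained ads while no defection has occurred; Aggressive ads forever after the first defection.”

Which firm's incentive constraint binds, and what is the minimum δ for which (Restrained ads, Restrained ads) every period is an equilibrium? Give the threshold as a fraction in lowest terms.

Hazel; δ ≥ 33/35

Dahlia's threshold: (82−69)/(82−20) = 13/62.
Hazel's threshold: (53−20)/(53−18) = 33/35.
13/62 < 33/35, so Hazel binds and δ* = 33/35.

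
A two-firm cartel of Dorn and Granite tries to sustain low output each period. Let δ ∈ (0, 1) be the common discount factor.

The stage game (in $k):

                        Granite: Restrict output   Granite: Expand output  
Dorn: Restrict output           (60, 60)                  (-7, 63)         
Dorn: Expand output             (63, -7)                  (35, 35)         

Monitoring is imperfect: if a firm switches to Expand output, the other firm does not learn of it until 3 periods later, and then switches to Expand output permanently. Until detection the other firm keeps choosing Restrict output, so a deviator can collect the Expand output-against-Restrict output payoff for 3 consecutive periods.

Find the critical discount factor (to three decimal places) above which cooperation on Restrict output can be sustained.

Deviating for the 3 undetected periods gains 63−60 = 3 per period over cooperation, then loses 60−35 = 25 per period forever once punishment starts.
Gain: 3(1 + δ + … + δ^2); loss: 25·δ^3/(1−δ).
No profitable deviation ⇔ 3(1−δ^3) ≤ 25·δ^3, i.e. δ^3 ≥ 3/(3+25) = 3/28.
Hence δ ≥ (3/28)^(1/3) ≈ 0.475.

0.475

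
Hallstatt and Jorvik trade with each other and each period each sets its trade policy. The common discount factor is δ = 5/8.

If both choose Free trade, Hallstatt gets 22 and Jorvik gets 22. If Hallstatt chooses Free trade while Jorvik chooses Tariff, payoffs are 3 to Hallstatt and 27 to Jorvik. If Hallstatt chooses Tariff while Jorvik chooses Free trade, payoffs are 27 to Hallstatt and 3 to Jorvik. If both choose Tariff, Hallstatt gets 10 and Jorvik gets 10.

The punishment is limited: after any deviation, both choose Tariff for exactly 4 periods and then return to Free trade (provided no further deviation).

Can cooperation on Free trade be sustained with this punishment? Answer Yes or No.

Comparing payoff streams over the 5 periods until play realigns: cooperate → 22(1+δ+…+δ^4); deviate → 27 + 10(δ+…+δ^4).
Cooperation is sustained iff (22−10)(δ+…+δ^4) ≥ 27−22.
δ+…+δ^4 = 5/8·(1−(5/8)^4)/(1−5/8) = 1.4124, and (27−22)/(22−10) = 0.4167.
1.4124 ≥ 0.4167, so cooperation is sustainable.

Yes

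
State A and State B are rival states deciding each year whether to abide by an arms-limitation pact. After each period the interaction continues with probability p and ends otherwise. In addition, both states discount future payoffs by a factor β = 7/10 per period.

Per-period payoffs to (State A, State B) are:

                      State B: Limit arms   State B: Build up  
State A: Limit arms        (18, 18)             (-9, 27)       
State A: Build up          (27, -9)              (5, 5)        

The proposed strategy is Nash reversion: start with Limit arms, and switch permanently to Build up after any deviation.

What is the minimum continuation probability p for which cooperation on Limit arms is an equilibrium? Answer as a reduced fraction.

45/77

With continuation probability p and discount β, the effective per-period discount factor is βp.
Grim-trigger IC: βp ≥ (27−18)/(27−5) = 9/22.
So p ≥ (9/22)/(7/10) = 45/77.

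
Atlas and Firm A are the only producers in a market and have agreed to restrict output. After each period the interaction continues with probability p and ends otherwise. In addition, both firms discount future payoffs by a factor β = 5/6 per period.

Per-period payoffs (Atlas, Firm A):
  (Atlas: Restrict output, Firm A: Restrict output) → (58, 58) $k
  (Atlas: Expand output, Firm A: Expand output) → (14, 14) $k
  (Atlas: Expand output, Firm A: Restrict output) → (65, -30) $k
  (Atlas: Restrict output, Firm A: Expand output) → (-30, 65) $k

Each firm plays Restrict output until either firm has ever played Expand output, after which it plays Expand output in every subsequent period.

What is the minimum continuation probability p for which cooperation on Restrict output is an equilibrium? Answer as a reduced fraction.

14/85

With continuation probability p and discount β, the effective per-period discount factor is βp.
Grim-trigger IC: βp ≥ (65−58)/(65−14) = 7/51.
So p ≥ (7/51)/(5/6) = 14/85.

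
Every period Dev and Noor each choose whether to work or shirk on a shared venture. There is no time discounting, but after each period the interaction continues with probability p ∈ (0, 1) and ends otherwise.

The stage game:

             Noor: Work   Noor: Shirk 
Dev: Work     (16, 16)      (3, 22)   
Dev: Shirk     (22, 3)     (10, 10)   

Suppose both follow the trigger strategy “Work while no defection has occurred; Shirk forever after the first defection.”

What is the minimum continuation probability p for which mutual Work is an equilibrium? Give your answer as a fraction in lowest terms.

Expected cooperation value is 16 + p·16 + p²·16 + … = 16/(1−p); deviation gives 22 + p·10/(1−p).
16 ≥ 22(1−p) + 10p ⇒ 12p ≥ 6 ⇒ p ≥ 6/12 = 1/2.

1/2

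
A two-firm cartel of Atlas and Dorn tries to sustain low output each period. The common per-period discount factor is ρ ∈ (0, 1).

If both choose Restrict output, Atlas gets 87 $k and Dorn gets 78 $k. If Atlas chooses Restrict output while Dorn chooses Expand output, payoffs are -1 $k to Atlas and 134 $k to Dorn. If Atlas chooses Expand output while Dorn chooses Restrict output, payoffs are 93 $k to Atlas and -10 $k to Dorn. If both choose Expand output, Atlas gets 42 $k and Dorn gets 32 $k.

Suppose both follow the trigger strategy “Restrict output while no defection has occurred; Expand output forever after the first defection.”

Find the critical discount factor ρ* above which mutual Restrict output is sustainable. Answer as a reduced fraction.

Atlas: cooperation gives 87 each period; deviation gives 93 once then 42 forever.
  87/(1−ρ) ≥ 93 + 42ρ/(1−ρ) ⇒ ρ ≥ 6/51 = 2/17.
Dorn: cooperation gives 78 each period; deviation gives 134 once then 32 forever.
  ρ ≥ 56/102 = 28/51.
Both must hold, so the binding constraint is Dorn's: ρ ≥ 28/51.

28/51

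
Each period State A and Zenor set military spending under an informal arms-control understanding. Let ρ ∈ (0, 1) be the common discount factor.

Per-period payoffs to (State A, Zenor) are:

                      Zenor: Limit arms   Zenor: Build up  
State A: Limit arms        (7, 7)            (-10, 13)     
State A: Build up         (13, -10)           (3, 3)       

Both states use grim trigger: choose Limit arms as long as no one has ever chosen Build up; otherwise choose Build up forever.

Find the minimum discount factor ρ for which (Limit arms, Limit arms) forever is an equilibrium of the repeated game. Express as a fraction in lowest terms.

7/(1−ρ) ≥ 13 + 3ρ/(1−ρ)
7 ≥ 13 − 10ρ
ρ ≥ 6/10 = 3/5.

3/5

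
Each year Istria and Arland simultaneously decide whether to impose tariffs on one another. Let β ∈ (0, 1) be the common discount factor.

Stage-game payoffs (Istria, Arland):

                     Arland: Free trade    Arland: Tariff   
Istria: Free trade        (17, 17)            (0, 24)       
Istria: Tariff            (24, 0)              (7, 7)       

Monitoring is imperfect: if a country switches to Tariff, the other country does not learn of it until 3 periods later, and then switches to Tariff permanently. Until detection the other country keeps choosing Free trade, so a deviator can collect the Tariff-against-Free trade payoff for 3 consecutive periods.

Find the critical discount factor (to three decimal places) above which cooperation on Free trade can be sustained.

0.744

Deviating for the 3 undetected periods gains 24−17 = 7 per period over cooperation, then loses 17−7 = 10 per period forever once punishment starts.
Gain: 7(1 + β + … + β^2); loss: 10·β^3/(1−β).
No profitable deviation ⇔ 7(1−β^3) ≤ 10·β^3, i.e. β^3 ≥ 7/(7+10) = 7/17.
Hence β ≥ (7/17)^(1/3) ≈ 0.744.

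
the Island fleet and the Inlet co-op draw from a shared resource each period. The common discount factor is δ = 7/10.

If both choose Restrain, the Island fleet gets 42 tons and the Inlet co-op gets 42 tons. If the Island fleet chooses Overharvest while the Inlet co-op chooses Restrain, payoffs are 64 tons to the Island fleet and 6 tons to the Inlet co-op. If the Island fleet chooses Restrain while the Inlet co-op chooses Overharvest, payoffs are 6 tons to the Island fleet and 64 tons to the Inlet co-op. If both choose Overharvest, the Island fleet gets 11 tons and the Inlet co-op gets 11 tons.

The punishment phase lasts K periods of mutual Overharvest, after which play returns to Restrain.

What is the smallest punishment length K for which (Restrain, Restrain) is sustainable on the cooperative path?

2

Need Σ_{k=1}^{K} δ^k ≥ (64−42)/(42−11) = 0.7097 at δ = 7/10.
At K = 1 the sum is 0.7000 < 0.7097; at K = 2 it is 1.1900 ≥ 0.7097.
So the minimum punishment length is K = 2.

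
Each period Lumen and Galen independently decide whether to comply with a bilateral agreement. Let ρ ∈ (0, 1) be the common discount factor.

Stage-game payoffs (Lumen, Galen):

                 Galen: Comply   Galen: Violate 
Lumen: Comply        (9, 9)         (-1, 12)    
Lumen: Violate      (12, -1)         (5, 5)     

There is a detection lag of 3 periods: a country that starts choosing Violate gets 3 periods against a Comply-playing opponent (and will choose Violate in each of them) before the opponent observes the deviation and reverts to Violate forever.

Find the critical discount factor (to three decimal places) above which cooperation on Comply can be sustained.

0.754

Deviating for the 3 undetected periods gains 12−9 = 3 per period over cooperation, then loses 9−5 = 4 per period forever once punishment starts.
Gain: 3(1 + ρ + … + ρ^2); loss: 4·ρ^3/(1−ρ).
No profitable deviation ⇔ 3(1−ρ^3) ≤ 4·ρ^3, i.e. ρ^3 ≥ 3/(3+4) = 3/7.
Hence ρ ≥ (3/7)^(1/3) ≈ 0.754.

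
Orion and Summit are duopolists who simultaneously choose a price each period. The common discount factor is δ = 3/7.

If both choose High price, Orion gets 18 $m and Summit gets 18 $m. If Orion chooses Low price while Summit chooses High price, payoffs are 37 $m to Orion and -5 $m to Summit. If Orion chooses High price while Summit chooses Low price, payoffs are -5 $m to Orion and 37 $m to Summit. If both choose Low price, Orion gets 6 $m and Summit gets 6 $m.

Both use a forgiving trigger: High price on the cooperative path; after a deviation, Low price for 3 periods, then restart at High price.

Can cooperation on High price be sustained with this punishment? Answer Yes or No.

No

A one-shot deviation gives 37 now, then 6 for 3 periods, then back to 18.
Gain from deviating: (37−18) today; loss: (18−6) in each of the next 3 periods.
No-deviation condition: (18−6)(δ+…+δ^3) ≥ 37−18, i.e. δ+…+δ^3 ≥ 19/12.
At δ = 3/7: δ+…+δ^3 = 0.6910 < 1.5833.
So cooperation is not sustainable.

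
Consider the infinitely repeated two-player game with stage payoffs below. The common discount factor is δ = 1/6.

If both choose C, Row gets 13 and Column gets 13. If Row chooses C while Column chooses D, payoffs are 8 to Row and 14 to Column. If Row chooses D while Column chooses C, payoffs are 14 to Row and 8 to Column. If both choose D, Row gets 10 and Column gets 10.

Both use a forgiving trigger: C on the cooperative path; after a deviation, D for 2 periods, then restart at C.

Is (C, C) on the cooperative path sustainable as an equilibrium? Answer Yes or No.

No

A one-shot deviation gives 14 now, then 10 for 2 periods, then back to 13.
Gain from deviating: (14−13) today; loss: (13−10) in each of the next 2 periods.
No-deviation condition: (13−10)(δ+…+δ^2) ≥ 14−13, i.e. δ+…+δ^2 ≥ 1/3.
At δ = 1/6: δ+…+δ^2 = 0.1944 < 0.3333.
So cooperation is not sustainable.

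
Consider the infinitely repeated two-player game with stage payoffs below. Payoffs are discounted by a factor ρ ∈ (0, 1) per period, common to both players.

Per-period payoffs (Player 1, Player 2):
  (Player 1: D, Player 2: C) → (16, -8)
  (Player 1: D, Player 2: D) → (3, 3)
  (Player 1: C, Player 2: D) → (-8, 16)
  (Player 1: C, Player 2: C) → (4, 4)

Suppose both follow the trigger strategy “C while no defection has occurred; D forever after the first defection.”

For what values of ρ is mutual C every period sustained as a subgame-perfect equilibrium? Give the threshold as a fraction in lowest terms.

One-period gain from deviating is 16 − 4 = 12. The loss is 4 − 3 = 1 in every subsequent period, with present value 1·ρ/(1−ρ).
Deviation is unprofitable when 1·ρ/(1−ρ) ≥ 12, i.e. ρ/(1−ρ) ≥ 12.
Equivalently ρ ≥ 12/(12+1) = 12/13.

12/13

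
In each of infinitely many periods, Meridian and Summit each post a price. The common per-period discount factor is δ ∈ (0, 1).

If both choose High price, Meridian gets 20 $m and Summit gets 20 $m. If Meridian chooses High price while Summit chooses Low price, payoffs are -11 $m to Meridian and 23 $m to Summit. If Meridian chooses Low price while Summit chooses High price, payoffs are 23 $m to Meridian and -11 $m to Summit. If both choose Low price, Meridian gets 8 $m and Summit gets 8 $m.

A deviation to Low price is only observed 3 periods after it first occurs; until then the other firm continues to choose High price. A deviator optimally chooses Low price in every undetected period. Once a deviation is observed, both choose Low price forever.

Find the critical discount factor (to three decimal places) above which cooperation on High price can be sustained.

A deviator earns 23 for 3 periods, then 8 forever; cooperating earns 20 forever. Multiplying the IC by (1−δ):
20 ≥ 23(1−δ^3) + 8δ^3, so 15·δ^3 ≥ 3 and δ^3 ≥ 1/5.
δ ≥ (1/5)^(1/3) ≈ 0.585.

0.585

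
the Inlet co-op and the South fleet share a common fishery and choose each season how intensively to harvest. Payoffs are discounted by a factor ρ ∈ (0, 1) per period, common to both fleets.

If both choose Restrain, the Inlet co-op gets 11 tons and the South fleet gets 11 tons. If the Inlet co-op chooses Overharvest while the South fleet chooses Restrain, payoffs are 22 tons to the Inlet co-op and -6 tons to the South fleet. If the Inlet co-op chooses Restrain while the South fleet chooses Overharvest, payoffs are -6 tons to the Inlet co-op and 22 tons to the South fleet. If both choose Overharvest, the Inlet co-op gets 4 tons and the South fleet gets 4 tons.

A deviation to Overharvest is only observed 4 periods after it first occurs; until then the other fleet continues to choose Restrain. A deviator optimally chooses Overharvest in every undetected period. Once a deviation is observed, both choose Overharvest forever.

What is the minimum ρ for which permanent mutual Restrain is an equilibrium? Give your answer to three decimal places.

0.884

A deviator earns 22 for 4 periods, then 4 forever; cooperating earns 11 forever. Multiplying the IC by (1−ρ):
11 ≥ 22(1−ρ^4) + 4ρ^4, so 18·ρ^4 ≥ 11 and ρ^4 ≥ 11/18.
ρ ≥ (11/18)^(1/4) ≈ 0.884.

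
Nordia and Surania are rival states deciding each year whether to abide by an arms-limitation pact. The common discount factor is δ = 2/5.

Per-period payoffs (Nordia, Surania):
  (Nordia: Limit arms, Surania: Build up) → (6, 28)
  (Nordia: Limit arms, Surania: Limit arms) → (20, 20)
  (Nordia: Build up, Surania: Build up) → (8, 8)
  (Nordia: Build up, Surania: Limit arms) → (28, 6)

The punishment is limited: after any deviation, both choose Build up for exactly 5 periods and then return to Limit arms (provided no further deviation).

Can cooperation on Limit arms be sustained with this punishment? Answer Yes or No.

Comparing payoff streams over the 6 periods until play realigns: cooperate → 20(1+δ+…+δ^5); deviate → 28 + 8(δ+…+δ^5).
Cooperation is sustained iff (20−8)(δ+…+δ^5) ≥ 28−20.
δ+…+δ^5 = 2/5·(1−(2/5)^5)/(1−2/5) = 0.6598, and (28−20)/(20−8) = 0.6667.
0.6598 < 0.6667, so cooperation is not sustainable.

No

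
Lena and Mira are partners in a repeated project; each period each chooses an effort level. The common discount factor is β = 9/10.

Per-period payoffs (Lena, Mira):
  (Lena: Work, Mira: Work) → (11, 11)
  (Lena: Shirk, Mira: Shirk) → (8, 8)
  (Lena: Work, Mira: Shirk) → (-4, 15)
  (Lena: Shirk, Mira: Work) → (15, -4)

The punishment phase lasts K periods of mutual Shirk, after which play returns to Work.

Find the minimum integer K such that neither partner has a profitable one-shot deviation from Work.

IC: β(1−β^K)/(1−β) ≥ (15−11)/(11−8) = 4/3.
With β = 9/10: need 1 − β^K ≥ 4/3·(1−9/10)/(9/10), i.e. β^K ≤ 0.8519.
Since (9/10)^1 = 0.9000 and (9/10)^2 = 0.8100, the smallest such K is 2.

2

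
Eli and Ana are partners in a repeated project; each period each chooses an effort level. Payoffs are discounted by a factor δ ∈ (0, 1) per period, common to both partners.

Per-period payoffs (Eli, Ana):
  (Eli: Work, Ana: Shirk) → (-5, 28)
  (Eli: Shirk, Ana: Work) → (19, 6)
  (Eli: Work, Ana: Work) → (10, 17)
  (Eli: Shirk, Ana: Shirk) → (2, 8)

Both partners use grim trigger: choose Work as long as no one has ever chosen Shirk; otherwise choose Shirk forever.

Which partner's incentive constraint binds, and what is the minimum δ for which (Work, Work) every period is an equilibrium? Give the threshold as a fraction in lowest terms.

Ana; δ ≥ 11/20

Eli's threshold: (19−10)/(19−2) = 9/17.
Ana's threshold: (28−17)/(28−8) = 11/20.
9/17 < 11/20, so Ana binds and δ* = 11/20.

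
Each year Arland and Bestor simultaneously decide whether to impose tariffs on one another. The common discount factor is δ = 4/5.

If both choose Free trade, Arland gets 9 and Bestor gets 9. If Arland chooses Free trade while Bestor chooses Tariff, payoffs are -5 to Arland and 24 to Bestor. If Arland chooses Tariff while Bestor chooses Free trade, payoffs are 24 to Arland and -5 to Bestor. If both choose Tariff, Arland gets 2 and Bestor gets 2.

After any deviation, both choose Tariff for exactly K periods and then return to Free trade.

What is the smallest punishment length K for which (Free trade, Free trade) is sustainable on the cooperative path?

IC: δ(1−δ^K)/(1−δ) ≥ (24−9)/(9−2) = 15/7.
With δ = 4/5: need 1 − δ^K ≥ 15/7·(1−4/5)/(4/5), i.e. δ^K ≤ 0.4643.
Since (4/5)^3 = 0.5120 and (4/5)^4 = 0.4096, the smallest such K is 4.

4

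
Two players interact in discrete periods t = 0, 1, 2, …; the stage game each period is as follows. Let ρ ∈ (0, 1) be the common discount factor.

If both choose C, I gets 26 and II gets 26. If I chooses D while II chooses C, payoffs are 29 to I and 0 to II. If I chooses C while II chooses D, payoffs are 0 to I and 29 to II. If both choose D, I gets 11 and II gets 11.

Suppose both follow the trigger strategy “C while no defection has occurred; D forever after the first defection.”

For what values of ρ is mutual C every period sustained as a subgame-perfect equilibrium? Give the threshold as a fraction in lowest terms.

Cooperation forever yields 26 each period: 26/(1−ρ).
Deviating yields 29 once, then 11 forever: 29 + 11ρ/(1−ρ).
No profitable deviation requires 26/(1−ρ) ≥ 29 + 11ρ/(1−ρ).
Multiplying by (1−ρ): 26 ≥ 29(1−ρ) + 11ρ = 29 − 18ρ.
So 18ρ ≥ 3, i.e. ρ ≥ 3/18 = 1/6.

1/6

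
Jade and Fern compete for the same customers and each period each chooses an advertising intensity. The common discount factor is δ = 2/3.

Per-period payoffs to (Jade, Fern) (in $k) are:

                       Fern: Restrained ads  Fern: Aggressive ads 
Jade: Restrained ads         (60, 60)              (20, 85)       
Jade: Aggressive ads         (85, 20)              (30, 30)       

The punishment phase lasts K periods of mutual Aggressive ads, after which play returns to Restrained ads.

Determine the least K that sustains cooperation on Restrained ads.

No profitable deviation requires (60−30)(δ+…+δ^K) ≥ 85−60, i.e. δ+…+δ^K ≥ 5/6 ≈ 0.8333.
With δ = 2/3, the partial sums are K=1: 0.6667, K=2: 1.1111.
K = 2 is the first length at which the sum reaches 0.8333.

2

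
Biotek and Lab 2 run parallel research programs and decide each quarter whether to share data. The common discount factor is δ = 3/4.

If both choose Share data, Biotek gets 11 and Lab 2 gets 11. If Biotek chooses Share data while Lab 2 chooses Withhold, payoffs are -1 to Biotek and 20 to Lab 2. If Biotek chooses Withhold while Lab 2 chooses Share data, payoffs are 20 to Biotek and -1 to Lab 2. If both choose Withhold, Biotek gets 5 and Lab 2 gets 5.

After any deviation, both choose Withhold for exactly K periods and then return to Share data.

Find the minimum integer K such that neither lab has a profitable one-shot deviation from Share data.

3

Need Σ_{k=1}^{K} δ^k ≥ (20−11)/(11−5) = 1.5000 at δ = 3/4.
At K = 2 the sum is 1.3125 < 1.5000; at K = 3 it is 1.7344 ≥ 1.5000.
So the minimum punishment length is K = 3.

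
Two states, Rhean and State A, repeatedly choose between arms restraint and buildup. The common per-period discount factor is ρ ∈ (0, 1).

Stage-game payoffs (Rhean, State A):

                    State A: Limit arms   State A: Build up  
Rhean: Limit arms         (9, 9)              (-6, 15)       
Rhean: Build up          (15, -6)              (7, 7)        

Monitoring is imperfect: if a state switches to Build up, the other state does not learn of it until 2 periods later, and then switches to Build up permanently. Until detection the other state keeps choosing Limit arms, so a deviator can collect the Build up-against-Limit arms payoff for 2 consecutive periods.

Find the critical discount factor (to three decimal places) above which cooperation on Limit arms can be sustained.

Deviating for the 2 undetected periods gains 15−9 = 6 per period over cooperation, then loses 9−7 = 2 per period forever once punishment starts.
Gain: 6(1 + ρ + … + ρ^1); loss: 2·ρ^2/(1−ρ).
No profitable deviation ⇔ 6(1−ρ^2) ≤ 2·ρ^2, i.e. ρ^2 ≥ 6/(6+2) = 3/4.
Hence ρ ≥ (3/4)^(1/2) ≈ 0.866.

0.866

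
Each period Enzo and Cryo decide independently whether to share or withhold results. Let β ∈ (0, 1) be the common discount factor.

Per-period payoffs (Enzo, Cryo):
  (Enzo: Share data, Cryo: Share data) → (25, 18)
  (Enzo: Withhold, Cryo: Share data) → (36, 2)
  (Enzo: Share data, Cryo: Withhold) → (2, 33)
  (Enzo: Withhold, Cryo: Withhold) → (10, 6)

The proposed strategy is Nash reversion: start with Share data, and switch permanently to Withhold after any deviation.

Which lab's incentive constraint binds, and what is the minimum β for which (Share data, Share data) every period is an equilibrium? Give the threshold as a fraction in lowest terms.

For Enzo: deviation gain 36−25 = 11, per-period punishment loss 25−10 = 15. IC gives β ≥ 11/26.
For Cryo: gain 15, loss 12 per period, so β ≥ 15/27 = 5/9.
The tighter constraint is Cryo's, so cooperation needs β ≥ 5/9.

Cryo; β ≥ 5/9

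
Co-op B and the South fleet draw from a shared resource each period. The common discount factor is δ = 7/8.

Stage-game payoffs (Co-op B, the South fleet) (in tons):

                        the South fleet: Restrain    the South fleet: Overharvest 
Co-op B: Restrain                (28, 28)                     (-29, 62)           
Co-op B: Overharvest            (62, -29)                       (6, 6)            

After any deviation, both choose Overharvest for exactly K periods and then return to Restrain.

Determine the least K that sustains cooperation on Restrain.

IC: δ(1−δ^K)/(1−δ) ≥ (62−28)/(28−6) = 17/11.
With δ = 7/8: need 1 − δ^K ≥ 17/11·(1−7/8)/(7/8), i.e. δ^K ≤ 0.7792.
Since (7/8)^1 = 0.8750 and (7/8)^2 = 0.7656, the smallest such K is 2.

2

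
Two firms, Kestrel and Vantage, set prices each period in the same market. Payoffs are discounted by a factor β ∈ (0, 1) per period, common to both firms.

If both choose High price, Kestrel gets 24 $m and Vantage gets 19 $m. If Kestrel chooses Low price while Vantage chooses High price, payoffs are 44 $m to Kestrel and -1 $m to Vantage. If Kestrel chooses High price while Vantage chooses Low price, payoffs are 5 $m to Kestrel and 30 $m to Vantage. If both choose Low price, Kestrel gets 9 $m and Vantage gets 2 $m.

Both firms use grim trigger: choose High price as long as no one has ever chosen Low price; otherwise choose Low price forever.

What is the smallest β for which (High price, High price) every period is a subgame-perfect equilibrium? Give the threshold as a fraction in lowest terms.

4/7

Kestrel: cooperation gives 24 each period; deviation gives 44 once then 9 forever.
  24/(1−β) ≥ 44 + 9β/(1−β) ⇒ β ≥ 20/35 = 4/7.
Vantage: cooperation gives 19 each period; deviation gives 30 once then 2 forever.
  β ≥ 11/28.
Both must hold, so the binding constraint is Kestrel's: β ≥ 4/7.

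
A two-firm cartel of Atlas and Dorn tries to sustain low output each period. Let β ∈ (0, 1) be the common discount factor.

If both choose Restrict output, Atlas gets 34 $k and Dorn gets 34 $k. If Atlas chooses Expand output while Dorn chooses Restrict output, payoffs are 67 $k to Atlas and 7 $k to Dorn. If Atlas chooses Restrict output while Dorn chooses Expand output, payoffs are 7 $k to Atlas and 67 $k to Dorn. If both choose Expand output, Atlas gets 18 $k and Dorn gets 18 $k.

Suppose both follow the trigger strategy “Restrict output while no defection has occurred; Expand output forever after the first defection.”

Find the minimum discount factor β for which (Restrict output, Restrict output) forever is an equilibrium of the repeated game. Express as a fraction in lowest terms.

33/49

One-period gain from deviating is 67 − 34 = 33. The loss is 34 − 18 = 16 in every subsequent period, with present value 16·β/(1−β).
Deviation is unprofitable when 16·β/(1−β) ≥ 33, i.e. β/(1−β) ≥ 33/16.
Equivalently β ≥ 33/(33+16) = 33/49.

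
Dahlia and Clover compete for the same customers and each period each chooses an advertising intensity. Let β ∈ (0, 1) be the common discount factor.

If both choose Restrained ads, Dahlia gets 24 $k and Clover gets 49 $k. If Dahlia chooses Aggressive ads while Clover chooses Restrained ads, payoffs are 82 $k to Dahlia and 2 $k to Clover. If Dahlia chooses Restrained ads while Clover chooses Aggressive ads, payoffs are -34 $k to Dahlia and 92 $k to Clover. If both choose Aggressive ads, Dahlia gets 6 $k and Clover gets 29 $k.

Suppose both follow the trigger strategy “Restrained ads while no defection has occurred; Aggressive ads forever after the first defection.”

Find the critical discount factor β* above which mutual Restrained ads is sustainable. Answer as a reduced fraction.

29/38

Dahlia's threshold: (82−24)/(82−6) = 29/38.
Clover's threshold: (92−49)/(92−29) = 43/63.
29/38 > 43/63, so Dahlia binds and β* = 29/38.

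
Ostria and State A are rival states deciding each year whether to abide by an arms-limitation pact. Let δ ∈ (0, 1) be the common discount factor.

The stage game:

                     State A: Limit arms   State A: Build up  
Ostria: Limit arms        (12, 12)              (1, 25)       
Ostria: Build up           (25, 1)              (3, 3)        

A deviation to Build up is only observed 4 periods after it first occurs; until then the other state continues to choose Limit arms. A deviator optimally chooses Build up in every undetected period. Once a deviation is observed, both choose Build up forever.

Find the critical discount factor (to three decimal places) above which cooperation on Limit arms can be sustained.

0.877

The best deviation is to choose Build up for all 4 undetected periods, earning 25 each, then 3 forever once detected.
Deviation value: 25(1−δ^4)/(1−δ) + 3δ^4/(1−δ); cooperation value: 12/(1−δ).
IC: 12 ≥ 25(1−δ^4) + 3δ^4 = 25 − 22δ^4.
So δ^4 ≥ 13/22, giving δ ≥ (13/22)^(1/4) ≈ 0.877.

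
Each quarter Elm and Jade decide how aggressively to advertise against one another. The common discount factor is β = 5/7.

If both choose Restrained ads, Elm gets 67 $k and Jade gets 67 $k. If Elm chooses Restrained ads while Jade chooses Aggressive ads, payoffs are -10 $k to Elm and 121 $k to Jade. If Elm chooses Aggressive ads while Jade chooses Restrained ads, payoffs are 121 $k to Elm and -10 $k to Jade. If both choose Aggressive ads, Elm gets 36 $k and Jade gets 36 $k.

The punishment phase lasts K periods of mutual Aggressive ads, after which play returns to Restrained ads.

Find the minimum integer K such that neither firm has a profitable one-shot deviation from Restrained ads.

4

No profitable deviation requires (67−36)(β+…+β^K) ≥ 121−67, i.e. β+…+β^K ≥ 54/31 ≈ 1.7419.
With β = 5/7, the partial sums are K=1: 0.7143, K=2: 1.2245, K=3: 1.5889, K=4: 1.8492.
K = 4 is the first length at which the sum reaches 1.7419.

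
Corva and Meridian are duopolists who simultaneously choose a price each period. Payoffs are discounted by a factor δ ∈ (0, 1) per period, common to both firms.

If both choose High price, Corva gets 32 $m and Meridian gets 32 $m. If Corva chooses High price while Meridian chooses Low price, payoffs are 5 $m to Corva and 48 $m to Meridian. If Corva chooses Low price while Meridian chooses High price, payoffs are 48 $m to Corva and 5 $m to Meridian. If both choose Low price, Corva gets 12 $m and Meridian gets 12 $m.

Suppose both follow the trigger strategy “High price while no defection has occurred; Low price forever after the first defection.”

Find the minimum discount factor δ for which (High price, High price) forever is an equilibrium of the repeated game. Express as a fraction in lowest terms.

4/9

One-period gain from deviating is 48 − 32 = 16. The loss is 32 − 12 = 20 in every subsequent period, with present value 20·δ/(1−δ).
Deviation is unprofitable when 20·δ/(1−δ) ≥ 16, i.e. δ/(1−δ) ≥ 4/5.
Equivalently δ ≥ 16/(16+20) = 4/9.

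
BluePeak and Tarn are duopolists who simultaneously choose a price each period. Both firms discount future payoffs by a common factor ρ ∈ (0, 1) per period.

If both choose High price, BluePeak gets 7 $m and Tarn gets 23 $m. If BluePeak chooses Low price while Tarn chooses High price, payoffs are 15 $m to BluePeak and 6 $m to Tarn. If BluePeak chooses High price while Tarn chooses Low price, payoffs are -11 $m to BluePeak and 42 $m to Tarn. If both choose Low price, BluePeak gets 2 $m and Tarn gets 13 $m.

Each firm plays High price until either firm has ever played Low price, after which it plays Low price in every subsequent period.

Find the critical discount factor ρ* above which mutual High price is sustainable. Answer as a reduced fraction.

19/29

BluePeak's threshold: (15−7)/(15−2) = 8/13.
Tarn's threshold: (42−23)/(42−13) = 19/29.
8/13 < 19/29, so Tarn binds and ρ* = 19/29.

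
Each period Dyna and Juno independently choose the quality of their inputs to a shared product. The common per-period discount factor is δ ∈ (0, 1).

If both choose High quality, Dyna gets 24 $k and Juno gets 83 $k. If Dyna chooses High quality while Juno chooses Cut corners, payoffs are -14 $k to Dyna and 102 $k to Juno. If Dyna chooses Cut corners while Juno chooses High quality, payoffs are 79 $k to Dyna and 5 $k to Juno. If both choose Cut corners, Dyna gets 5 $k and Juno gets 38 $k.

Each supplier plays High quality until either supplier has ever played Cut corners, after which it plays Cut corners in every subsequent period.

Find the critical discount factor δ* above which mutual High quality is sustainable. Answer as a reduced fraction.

55/74

Dyna's threshold: (79−24)/(79−5) = 55/74.
Juno's threshold: (102−83)/(102−38) = 19/64.
55/74 > 19/64, so Dyna binds and δ* = 55/74.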